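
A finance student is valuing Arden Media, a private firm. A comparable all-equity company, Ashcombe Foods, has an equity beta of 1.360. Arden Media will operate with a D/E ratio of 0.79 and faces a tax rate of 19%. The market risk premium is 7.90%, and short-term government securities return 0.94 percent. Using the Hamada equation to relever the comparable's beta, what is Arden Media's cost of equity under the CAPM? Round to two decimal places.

β_L = β_U × [1 + (1 − t)(D/E)] = 1.360 × [1 + (1 − 0.19) × 0.79]
    = 1.360 × [1 + 0.81 × 0.79] = 1.360 × 1.6399 = 2.2303
E(R) = R_f + β_L × MRP = 0.94% + 2.2303 × 7.90% = 18.56%

18.56%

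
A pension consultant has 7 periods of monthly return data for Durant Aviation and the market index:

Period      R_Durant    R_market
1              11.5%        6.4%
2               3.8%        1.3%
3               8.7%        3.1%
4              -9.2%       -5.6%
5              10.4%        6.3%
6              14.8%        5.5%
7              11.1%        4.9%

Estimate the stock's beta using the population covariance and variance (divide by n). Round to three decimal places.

1.820

Mean R_i = (11.5 + 3.8 + 8.7 − 9.2 + 10.4 + 14.8 + 11.1) / 7 = 7.3000%
Mean R_m = (6.4 + 1.3 + 3.1 − 5.6 + 6.3 + 5.5 + 4.9) / 7 = 3.1286%
Σ(R_i − R̄_i)(R_m − R̄_m) = 198.4700  ⇒  Cov = 198.4700 / 7 = 28.3529
Σ(R_m − R̄_m)² = 109.0543  ⇒  Var(R_m) = 109.0543 / 7 = 15.5792
β = Cov / Var(R_m) = 28.3529 / 15.5792 = 1.8199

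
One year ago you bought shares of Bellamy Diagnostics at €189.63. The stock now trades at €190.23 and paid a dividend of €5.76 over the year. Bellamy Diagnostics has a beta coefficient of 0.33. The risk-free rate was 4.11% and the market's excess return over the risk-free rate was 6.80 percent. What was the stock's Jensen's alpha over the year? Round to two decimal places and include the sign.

Realised HPR = (P1 + D1 − P0) / P0 = (190.23 + 5.76 − 189.63) / 189.63 = 6.36 / 189.63 = 3.3539%
CAPM required = R_f + β·MRP = 4.11% + 0.33 × 6.80% = 6.3540%
α = realised − required = 3.3539% − 6.3540% = -3.00%

-3.00%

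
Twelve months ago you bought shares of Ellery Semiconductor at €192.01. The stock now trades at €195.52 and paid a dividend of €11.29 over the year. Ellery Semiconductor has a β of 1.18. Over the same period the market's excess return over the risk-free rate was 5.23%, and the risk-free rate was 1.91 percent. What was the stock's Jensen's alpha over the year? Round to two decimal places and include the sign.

Realised HPR = (P1 + D1 − P0) / P0 = (195.52 + 11.29 − 192.01) / 192.01 = 14.80 / 192.01 = 7.7079%
CAPM required = R_f + β·MRP = 1.91% + 1.18 × 5.23% = 8.0814%
α = realised − required = 7.7079% − 8.0814% = -0.37%

-0.37%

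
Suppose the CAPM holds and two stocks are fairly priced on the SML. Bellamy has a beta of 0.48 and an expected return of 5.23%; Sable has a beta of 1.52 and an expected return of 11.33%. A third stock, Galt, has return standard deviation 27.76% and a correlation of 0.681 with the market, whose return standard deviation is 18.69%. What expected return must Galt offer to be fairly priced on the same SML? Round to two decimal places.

8.35%

MRP = (11.33% − 5.23%) / (1.52 − 0.48) = 5.8654%
R_f = 5.23% − 0.48 × 5.8654% = 2.4146%
β_Galt = ρ·σ_i/σ_m = 0.681 × 27.76 / 18.69 = 1.0115
E(R_Galt) = R_f + β × MRP = 2.4146% + 1.0115 × 5.8654% = 8.35%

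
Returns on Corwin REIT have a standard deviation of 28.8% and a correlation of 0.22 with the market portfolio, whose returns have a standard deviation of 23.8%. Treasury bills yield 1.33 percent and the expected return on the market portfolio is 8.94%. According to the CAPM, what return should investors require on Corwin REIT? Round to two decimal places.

3.36%

β = ρ × σ_i / σ_m = 0.22 × 28.8% / 23.8% = 0.2662
MRP = 8.94% − 1.33% = 7.61%
E(R) = 1.33% + 0.2662 × 7.61% = 3.36%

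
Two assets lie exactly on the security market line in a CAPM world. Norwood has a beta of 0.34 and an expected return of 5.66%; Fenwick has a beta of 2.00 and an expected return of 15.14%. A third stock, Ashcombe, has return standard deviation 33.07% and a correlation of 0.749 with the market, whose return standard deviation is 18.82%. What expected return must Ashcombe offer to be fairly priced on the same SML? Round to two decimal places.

MRP = (15.14% − 5.66%) / (2.00 − 0.34) = 5.7108%
R_f = 5.66% − 0.34 × 5.7108% = 3.7183%
β_Ashcombe = ρ·σ_i/σ_m = 0.749 × 33.07 / 18.82 = 1.3161
E(R_Ashcombe) = R_f + β × MRP = 3.7183% + 1.3161 × 5.7108% = 11.23%

11.23%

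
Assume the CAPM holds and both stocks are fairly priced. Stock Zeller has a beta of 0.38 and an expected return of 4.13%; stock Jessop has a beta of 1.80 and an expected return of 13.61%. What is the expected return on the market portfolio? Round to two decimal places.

8.27%

Both satisfy E(R) = R_f + β·MRP, so the slope of the SML is
MRP = (13.61% − 4.13%) / (1.80 − 0.38) = 9.48% / 1.42 = 6.6761%
R_f = E(R_Zeller) − β_Zeller·MRP = 4.13% − 0.38 × 6.6761% = 1.5931%
E(R_m) = R_f + MRP = 1.5931% + 6.6761% = 8.27%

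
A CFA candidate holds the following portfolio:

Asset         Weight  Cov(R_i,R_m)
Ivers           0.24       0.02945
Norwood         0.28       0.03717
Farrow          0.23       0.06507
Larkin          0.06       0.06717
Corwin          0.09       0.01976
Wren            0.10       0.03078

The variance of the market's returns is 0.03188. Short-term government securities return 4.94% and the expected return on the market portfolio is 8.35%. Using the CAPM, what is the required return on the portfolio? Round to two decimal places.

9.36%

β_Ivers = 0.02945 / 0.03188 = 0.9238
β_Norwood = 0.03717 / 0.03188 = 1.1659
β_Farrow = 0.06507 / 0.03188 = 2.0411
β_Larkin = 0.06717 / 0.03188 = 2.1070
β_Corwin = 0.01976 / 0.03188 = 0.6198
β_Wren = 0.03078 / 0.03188 = 0.9655
β_P = Σ w_i β_i = 0.24×0.9238 + 0.28×1.1659 + 0.23×2.0411 + 0.06×2.1070 + 0.09×0.6198 + 0.10×0.9655 = 1.2964
MRP = 8.35% − 4.94% = 3.41%
E(R_P) = R_f + β_P × MRP = 4.94% + 1.2964 × 3.41% = 9.36%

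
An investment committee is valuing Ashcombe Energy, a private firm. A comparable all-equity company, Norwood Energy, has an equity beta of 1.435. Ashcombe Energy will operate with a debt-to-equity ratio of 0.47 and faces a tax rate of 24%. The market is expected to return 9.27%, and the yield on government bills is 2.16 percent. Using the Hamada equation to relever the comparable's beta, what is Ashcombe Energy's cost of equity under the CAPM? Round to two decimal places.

β_L = β_U × [1 + (1 − t)(D/E)] = 1.435 × [1 + (1 − 0.24) × 0.47]
    = 1.435 × [1 + 0.76 × 0.47] = 1.435 × 1.3572 = 1.9476
MRP = 9.27% − 2.16% = 7.11%
E(R) = R_f + β_L × MRP = 2.16% + 1.9476 × 7.11% = 16.01%

16.01%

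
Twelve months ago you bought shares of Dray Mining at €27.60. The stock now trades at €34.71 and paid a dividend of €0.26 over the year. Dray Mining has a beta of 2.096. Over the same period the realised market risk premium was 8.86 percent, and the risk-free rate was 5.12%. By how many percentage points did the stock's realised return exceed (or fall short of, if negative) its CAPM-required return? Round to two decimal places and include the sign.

+3.01%

Realised HPR = (P1 + D1 − P0) / P0 = (34.71 + 0.26 − 27.60) / 27.60 = 7.37 / 27.60 = 26.7029%
CAPM required = R_f + β·MRP = 5.12% + 2.096 × 8.86% = 23.69056%
α = realised − required = 26.7029% − 23.69056% = +3.01%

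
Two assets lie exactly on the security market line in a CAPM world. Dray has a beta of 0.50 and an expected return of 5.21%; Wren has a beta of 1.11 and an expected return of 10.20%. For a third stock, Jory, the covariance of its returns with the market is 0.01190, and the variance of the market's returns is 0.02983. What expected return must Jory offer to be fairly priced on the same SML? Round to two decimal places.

4.38%

MRP = (10.20% − 5.21%) / (1.11 − 0.50) = 8.1803%
R_f = 5.21% − 0.50 × 8.1803% = 1.1199%
β_Jory = Cov / Var(R_m) = 0.01190 / 0.02983 = 0.3989
E(R_Jory) = R_f + β × MRP = 1.1199% + 0.3989 × 8.1803% = 4.38%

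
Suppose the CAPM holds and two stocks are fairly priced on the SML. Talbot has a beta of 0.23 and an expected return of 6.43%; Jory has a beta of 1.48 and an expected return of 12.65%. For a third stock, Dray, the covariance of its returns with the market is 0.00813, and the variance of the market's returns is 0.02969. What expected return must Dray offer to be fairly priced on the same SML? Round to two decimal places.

MRP = (12.65% − 6.43%) / (1.48 − 0.23) = 4.9760%
R_f = 6.43% − 0.23 × 4.9760% = 5.2855%
β_Dray = Cov / Var(R_m) = 0.00813 / 0.02969 = 0.2738
E(R_Dray) = R_f + β × MRP = 5.2855% + 0.2738 × 4.9760% = 6.65%

6.65%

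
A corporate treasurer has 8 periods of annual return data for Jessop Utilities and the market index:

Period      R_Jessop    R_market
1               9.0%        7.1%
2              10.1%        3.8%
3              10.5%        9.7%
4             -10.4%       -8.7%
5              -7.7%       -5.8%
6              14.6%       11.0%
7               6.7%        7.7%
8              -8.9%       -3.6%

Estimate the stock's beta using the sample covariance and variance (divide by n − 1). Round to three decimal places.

Mean R_i = (9.0 + 10.1 + 10.5 − 10.4 − 7.7 + 14.6 + 6.7 − 8.9) / 8 = 2.9875%
Mean R_m = (7.1 + 3.8 + 9.7 − 8.7 − 5.8 + 11.0 + 7.7 − 3.6) / 8 = 2.6500%
Σ(R_i − R̄_i)(R_m − R̄_m) = 520.1650  ⇒  Cov = 520.1650 / 7 = 74.3093
Σ(R_m − R̄_m)² = 405.3400  ⇒  Var(R_m) = 405.3400 / 7 = 57.9057
β = Cov / Var(R_m) = 74.3093 / 57.9057 = 1.2833

1.283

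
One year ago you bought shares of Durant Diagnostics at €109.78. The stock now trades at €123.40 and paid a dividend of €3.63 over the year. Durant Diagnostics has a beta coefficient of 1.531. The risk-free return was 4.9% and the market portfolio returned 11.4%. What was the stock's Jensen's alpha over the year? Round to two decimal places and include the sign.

Realised HPR = (P1 + D1 − P0) / P0 = (123.40 + 3.63 − 109.78) / 109.78 = 17.25 / 109.78 = 15.7132%
MRP = 11.4% − 4.9% = 6.50%
CAPM required = R_f + β·MRP = 4.9% + 1.531 × 6.5% = 14.8515%
α = realised − required = 15.7132% − 14.8515% = +0.86%

+0.86%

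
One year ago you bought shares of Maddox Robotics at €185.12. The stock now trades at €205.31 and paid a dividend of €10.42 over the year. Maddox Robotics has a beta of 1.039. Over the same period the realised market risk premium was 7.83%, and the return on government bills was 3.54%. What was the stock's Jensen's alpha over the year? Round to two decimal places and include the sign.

Realised HPR = (P1 + D1 − P0) / P0 = (205.31 + 10.42 − 185.12) / 185.12 = 30.61 / 185.12 = 16.5352%
CAPM required = R_f + β·MRP = 3.54% + 1.039 × 7.83% = 11.67537%
α = realised − required = 16.5352% − 11.67537% = +4.86%

+4.86%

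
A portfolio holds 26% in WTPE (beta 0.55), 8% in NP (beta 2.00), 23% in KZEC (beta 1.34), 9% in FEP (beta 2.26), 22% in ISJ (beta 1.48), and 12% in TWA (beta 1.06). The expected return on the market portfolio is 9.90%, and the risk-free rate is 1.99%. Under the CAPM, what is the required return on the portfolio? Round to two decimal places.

12.02%

β_P = Σ w_i β_i = 0.26×0.55 + 0.08×2.00 + 0.23×1.34 + 0.09×2.26 + 0.22×1.48 + 0.12×1.06 = 1.2674
MRP = 9.90% − 1.99% = 7.91%
E(R_P) = R_f + β_P × MRP = 1.99% + 1.2674 × 7.91% = 12.02%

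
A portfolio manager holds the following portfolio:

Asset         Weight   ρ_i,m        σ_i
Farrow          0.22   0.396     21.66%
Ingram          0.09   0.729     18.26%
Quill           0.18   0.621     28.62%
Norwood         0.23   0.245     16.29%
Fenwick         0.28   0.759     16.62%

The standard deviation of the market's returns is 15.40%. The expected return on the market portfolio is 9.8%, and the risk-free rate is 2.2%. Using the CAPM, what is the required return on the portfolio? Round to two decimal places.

7.50%

β_Farrow = 0.396 × 21.66% / 15.40% = 0.5570
β_Ingram = 0.729 × 18.26% / 15.40% = 0.8644
β_Quill = 0.621 × 28.62% / 15.40% = 1.1541
β_Norwood = 0.245 × 16.29% / 15.40% = 0.2592
β_Fenwick = 0.759 × 16.62% / 15.40% = 0.8191
β_P = Σ w_i β_i = 0.22×0.5570 + 0.09×0.8644 + 0.18×1.1541 + 0.23×0.2592 + 0.28×0.8191 = 0.6970
MRP = 9.8% − 2.2% = 7.60%
E(R_P) = R_f + β_P × MRP = 2.2% + 0.6970 × 7.6% = 7.50%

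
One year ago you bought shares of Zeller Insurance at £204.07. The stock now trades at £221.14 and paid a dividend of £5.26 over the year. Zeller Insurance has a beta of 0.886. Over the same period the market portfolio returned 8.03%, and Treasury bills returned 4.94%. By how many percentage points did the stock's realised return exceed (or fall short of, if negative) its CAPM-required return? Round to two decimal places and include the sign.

+3.26%

Realised HPR = (P1 + D1 − P0) / P0 = (221.14 + 5.26 − 204.07) / 204.07 = 22.33 / 204.07 = 10.9423%
MRP = 8.03% − 4.94% = 3.09%
CAPM required = R_f + β·MRP = 4.94% + 0.886 × 3.09% = 7.67774%
α = realised − required = 10.9423% − 7.67774% = +3.26%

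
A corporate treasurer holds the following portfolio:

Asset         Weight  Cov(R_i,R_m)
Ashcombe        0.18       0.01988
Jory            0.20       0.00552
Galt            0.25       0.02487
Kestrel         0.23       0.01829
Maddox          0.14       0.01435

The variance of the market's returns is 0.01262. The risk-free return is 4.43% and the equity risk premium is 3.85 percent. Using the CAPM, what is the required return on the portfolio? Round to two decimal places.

9.65%

β_Ashcombe = 0.01988 / 0.01262 = 1.5753
β_Jory = 0.00552 / 0.01262 = 0.4374
β_Galt = 0.02487 / 0.01262 = 1.9707
β_Kestrel = 0.01829 / 0.01262 = 1.4493
β_Maddox = 0.01435 / 0.01262 = 1.1371
β_P = Σ w_i β_i = 0.18×1.5753 + 0.20×0.4374 + 0.25×1.9707 + 0.23×1.4493 + 0.14×1.1371 = 1.3562
E(R_P) = R_f + β_P × MRP = 4.43% + 1.3562 × 3.85% = 9.65%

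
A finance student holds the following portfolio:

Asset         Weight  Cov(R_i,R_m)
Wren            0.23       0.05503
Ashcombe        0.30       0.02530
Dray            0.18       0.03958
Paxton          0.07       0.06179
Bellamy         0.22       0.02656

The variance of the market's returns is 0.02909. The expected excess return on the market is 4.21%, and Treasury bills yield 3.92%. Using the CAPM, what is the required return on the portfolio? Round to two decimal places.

9.35%

β_Wren = 0.05503 / 0.02909 = 1.8917
β_Ashcombe = 0.02530 / 0.02909 = 0.8697
β_Dray = 0.03958 / 0.02909 = 1.3606
β_Paxton = 0.06179 / 0.02909 = 2.1241
β_Bellamy = 0.02656 / 0.02909 = 0.9130
β_P = Σ w_i β_i = 0.23×1.8917 + 0.30×0.8697 + 0.18×1.3606 + 0.07×2.1241 + 0.22×0.9130 = 1.2905
E(R_P) = R_f + β_P × MRP = 3.92% + 1.2905 × 4.21% = 9.35%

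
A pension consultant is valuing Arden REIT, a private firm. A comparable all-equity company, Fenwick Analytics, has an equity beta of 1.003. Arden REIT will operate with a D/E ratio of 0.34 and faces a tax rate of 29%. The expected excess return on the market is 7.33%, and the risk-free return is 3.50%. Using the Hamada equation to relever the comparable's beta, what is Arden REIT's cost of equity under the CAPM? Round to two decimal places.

12.63%

β_L = β_U × [1 + (1 − t)(D/E)] = 1.003 × [1 + (1 − 0.29) × 0.34]
    = 1.003 × [1 + 0.71 × 0.34] = 1.003 × 1.2414 = 1.2451
E(R) = R_f + β_L × MRP = 3.50% + 1.2451 × 7.33% = 12.63%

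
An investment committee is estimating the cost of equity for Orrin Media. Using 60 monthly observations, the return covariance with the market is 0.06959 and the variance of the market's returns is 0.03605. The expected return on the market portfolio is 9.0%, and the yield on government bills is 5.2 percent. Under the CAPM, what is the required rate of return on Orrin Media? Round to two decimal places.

β = Cov(R_i, R_m) / Var(R_m) = 0.06959 / 0.03605 = 1.9304
MRP = 9.0% − 5.2% = 3.80%
E(R) = R_f + β × MRP = 5.2% + 1.9304 × 3.8% = 12.54%

12.54%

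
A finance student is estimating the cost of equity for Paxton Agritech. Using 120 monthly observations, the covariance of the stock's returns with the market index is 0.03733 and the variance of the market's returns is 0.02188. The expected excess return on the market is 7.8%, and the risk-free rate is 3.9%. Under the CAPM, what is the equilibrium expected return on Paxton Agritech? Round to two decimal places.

17.21%

β = Cov(R_i, R_m) / Var(R_m) = 0.03733 / 0.02188 = 1.7061
E(R) = R_f + β × MRP = 3.9% + 1.7061 × 7.8% = 17.21%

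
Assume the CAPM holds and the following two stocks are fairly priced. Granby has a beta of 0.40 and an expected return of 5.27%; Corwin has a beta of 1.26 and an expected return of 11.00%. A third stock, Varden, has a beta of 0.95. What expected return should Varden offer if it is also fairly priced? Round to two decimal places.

8.93%

MRP (SML slope) = (11.00% − 5.27%) / (1.26 − 0.40) = 5.73% / 0.86 = 6.6628%
R_f (intercept) = 5.27% − 0.40 × 6.6628% = 2.6049%
E(R_Varden) = R_f + β × MRP = 2.6049% + 0.95 × 6.6628% = 8.93%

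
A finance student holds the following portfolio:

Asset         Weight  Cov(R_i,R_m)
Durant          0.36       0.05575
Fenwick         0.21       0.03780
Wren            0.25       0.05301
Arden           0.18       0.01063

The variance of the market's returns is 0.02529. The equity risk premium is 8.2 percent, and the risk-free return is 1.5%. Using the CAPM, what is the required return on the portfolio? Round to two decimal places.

β_Durant = 0.05575 / 0.02529 = 2.2044
β_Fenwick = 0.03780 / 0.02529 = 1.4947
β_Wren = 0.05301 / 0.02529 = 2.0961
β_Arden = 0.01063 / 0.02529 = 0.4203
β_P = Σ w_i β_i = 0.36×2.2044 + 0.21×1.4947 + 0.25×2.0961 + 0.18×0.4203 = 1.7072
E(R_P) = R_f + β_P × MRP = 1.5% + 1.7072 × 8.2% = 15.50%

15.50%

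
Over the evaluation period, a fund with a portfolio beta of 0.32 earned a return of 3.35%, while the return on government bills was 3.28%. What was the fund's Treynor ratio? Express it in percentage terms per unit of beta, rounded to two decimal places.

0.22%

Treynor = (R_P − R_f) / β_P = (3.35% − 3.28%) / 0.3200 = 0.07% / 0.3200 = 0.22%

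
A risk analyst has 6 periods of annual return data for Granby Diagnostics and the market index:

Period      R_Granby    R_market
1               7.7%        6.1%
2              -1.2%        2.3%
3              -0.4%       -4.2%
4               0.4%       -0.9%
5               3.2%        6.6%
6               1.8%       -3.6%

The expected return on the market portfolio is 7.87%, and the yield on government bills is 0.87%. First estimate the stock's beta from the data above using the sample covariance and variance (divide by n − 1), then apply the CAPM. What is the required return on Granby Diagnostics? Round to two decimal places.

Mean R_i = (7.7 − 1.2 − 0.4 + 0.4 + 3.2 + 1.8) / 6 = 1.9167%
Mean R_m = (6.1 + 2.3 − 4.2 − 0.9 + 6.6 − 3.6) / 6 = 1.0500%
Σ(R_i − R̄_i)(R_m − R̄_m) = 48.0950  ⇒  Cov = 48.0950 / 5 = 9.6190
Σ(R_m − R̄_m)² = 110.8550  ⇒  Var(R_m) = 110.8550 / 5 = 22.1710
β = Cov / Var(R_m) = 9.6190 / 22.1710 = 0.4339
MRP = 7.87% − 0.87% = 7.00%
E(R) = R_f + β × MRP = 0.87% + 0.4339 × 7.00% = 3.91%

3.91%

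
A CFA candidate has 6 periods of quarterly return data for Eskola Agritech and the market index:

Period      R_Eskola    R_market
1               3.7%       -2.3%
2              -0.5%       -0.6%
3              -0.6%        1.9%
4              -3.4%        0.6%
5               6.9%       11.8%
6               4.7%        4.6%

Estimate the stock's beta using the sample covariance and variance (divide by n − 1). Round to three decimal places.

Mean R_i = (3.7 − 0.5 − 0.6 − 3.4 + 6.9 + 4.7) / 6 = 1.8000%
Mean R_m = (-2.3 − 0.6 + 1.9 + 0.6 + 11.8 + 4.6) / 6 = 2.6667%
Σ(R_i − R̄_i)(R_m − R̄_m) = 62.8500  ⇒  Cov = 62.8500 / 5 = 12.5700
Σ(R_m − R̄_m)² = 127.3533  ⇒  Var(R_m) = 127.3533 / 5 = 25.4707
β = Cov / Var(R_m) = 12.5700 / 25.4707 = 0.4935

0.494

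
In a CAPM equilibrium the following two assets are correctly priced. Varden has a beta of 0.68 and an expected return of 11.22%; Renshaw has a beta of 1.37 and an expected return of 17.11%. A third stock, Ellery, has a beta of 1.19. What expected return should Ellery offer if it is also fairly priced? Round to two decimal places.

15.57%

MRP (SML slope) = (17.11% − 11.22%) / (1.37 − 0.68) = 5.89% / 0.69 = 8.5362%
R_f (intercept) = 11.22% − 0.68 × 8.5362% = 5.4154%
E(R_Ellery) = R_f + β × MRP = 5.4154% + 1.19 × 8.5362% = 15.57%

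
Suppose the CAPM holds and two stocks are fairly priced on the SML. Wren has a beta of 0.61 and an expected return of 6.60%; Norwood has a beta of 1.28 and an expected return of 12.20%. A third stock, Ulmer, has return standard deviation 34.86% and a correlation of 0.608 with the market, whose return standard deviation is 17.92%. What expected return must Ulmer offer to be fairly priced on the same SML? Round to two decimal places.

MRP = (12.20% − 6.60%) / (1.28 − 0.61) = 8.3582%
R_f = 6.60% − 0.61 × 8.3582% = 1.5015%
β_Ulmer = ρ·σ_i/σ_m = 0.608 × 34.86 / 17.92 = 1.1828
E(R_Ulmer) = R_f + β × MRP = 1.5015% + 1.1828 × 8.3582% = 11.39%

11.39%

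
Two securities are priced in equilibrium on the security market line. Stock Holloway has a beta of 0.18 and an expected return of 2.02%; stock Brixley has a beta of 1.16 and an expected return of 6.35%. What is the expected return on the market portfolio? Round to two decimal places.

Both satisfy E(R) = R_f + β·MRP, so the slope of the SML is
MRP = (6.35% − 2.02%) / (1.16 − 0.18) = 4.33% / 0.98 = 4.4184%
R_f = E(R_Holloway) − β_Holloway·MRP = 2.02% − 0.18 × 4.4184% = 1.2247%
E(R_m) = R_f + MRP = 1.2247% + 4.4184% = 5.64%

5.64%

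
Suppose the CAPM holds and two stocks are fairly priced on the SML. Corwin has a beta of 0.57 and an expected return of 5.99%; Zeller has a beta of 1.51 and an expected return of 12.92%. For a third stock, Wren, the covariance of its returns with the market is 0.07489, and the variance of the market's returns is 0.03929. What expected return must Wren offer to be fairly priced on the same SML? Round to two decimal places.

MRP = (12.92% − 5.99%) / (1.51 − 0.57) = 7.3723%
R_f = 5.99% − 0.57 × 7.3723% = 1.7878%
β_Wren = Cov / Var(R_m) = 0.07489 / 0.03929 = 1.9061
E(R_Wren) = R_f + β × MRP = 1.7878% + 1.9061 × 7.3723% = 15.84%

15.84%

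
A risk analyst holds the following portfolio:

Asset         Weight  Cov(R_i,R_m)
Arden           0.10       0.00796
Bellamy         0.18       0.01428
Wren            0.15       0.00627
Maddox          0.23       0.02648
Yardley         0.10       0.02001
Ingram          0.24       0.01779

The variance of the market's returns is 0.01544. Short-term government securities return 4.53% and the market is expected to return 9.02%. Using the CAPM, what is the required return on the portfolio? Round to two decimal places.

β_Arden = 0.00796 / 0.01544 = 0.5155
β_Bellamy = 0.01428 / 0.01544 = 0.9249
β_Wren = 0.00627 / 0.01544 = 0.4061
β_Maddox = 0.02648 / 0.01544 = 1.7150
β_Yardley = 0.02001 / 0.01544 = 1.2960
β_Ingram = 0.01779 / 0.01544 = 1.1522
β_P = Σ w_i β_i = 0.10×0.5155 + 0.18×0.9249 + 0.15×0.4061 + 0.23×1.7150 + 0.10×1.2960 + 0.24×1.1522 = 1.0795
MRP = 9.02% − 4.53% = 4.49%
E(R_P) = R_f + β_P × MRP = 4.53% + 1.0795 × 4.49% = 9.38%

9.38%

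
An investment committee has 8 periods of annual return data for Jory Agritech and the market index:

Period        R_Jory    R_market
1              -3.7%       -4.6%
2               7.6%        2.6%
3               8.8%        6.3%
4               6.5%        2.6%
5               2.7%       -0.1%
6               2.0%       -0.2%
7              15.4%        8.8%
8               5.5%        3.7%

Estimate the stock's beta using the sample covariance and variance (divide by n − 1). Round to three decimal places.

1.312

Mean R_i = (-3.7 + 7.6 + 8.8 + 6.5 + 2.7 + 2.0 + 15.4 + 5.5) / 8 = 5.6000%
Mean R_m = (-4.6 + 2.6 + 6.3 + 2.6 − 0.1 − 0.2 + 8.8 + 3.7) / 8 = 2.3875%
Σ(R_i − R̄_i)(R_m − R̄_m) = 157.3600  ⇒  Cov = 157.3600 / 7 = 22.4800
Σ(R_m − R̄_m)² = 119.9488  ⇒  Var(R_m) = 119.9488 / 7 = 17.1355
β = Cov / Var(R_m) = 22.4800 / 17.1355 = 1.3119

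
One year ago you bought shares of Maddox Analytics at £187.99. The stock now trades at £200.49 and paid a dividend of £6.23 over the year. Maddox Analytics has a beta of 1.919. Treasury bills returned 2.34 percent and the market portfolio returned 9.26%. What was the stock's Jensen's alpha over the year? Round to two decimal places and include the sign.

Realised HPR = (P1 + D1 − P0) / P0 = (200.49 + 6.23 − 187.99) / 187.99 = 18.73 / 187.99 = 9.9633%
MRP = 9.26% − 2.34% = 6.92%
CAPM required = R_f + β·MRP = 2.34% + 1.919 × 6.92% = 15.61948%
α = realised − required = 9.9633% − 15.61948% = -5.66%

-5.66%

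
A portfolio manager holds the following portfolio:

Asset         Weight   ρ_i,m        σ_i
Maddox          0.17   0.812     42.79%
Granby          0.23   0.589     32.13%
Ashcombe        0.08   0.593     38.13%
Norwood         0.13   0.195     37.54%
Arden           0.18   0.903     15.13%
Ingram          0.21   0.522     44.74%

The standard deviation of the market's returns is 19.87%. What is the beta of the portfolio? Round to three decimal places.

1.026

β_Maddox = 0.812 × 42.79% / 19.87% = 1.7486
β_Granby = 0.589 × 32.13% / 19.87% = 0.9524
β_Ashcombe = 0.593 × 38.13% / 19.87% = 1.1380
β_Norwood = 0.195 × 37.54% / 19.87% = 0.3684
β_Arden = 0.903 × 15.13% / 19.87% = 0.6876
β_Ingram = 0.522 × 44.74% / 19.87% = 1.1754
β_P = Σ w_i β_i = 0.17×1.7486 + 0.23×0.9524 + 0.08×1.1380 + 0.13×0.3684 + 0.18×0.6876 + 0.21×1.1754 = 1.0258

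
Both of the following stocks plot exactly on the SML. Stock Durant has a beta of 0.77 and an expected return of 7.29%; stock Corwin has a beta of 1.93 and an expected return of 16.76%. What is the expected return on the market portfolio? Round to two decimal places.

9.17%

Both satisfy E(R) = R_f + β·MRP, so the slope of the SML is
MRP = (16.76% − 7.29%) / (1.93 − 0.77) = 9.47% / 1.16 = 8.1638%
R_f = E(R_Durant) − β_Durant·MRP = 7.29% − 0.77 × 8.1638% = 1.0039%
E(R_m) = R_f + MRP = 1.0039% + 8.1638% = 9.17%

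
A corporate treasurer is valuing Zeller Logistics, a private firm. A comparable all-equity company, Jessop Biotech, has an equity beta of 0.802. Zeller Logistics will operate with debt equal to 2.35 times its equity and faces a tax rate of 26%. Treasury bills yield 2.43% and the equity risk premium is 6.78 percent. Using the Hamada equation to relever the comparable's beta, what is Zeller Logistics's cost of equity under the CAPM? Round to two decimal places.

β_L = β_U × [1 + (1 − t)(D/E)] = 0.802 × [1 + (1 − 0.26) × 2.35]
    = 0.802 × [1 + 0.74 × 2.35] = 0.802 × 2.7390 = 2.1967
E(R) = R_f + β_L × MRP = 2.43% + 2.1967 × 6.78% = 17.32%

17.32%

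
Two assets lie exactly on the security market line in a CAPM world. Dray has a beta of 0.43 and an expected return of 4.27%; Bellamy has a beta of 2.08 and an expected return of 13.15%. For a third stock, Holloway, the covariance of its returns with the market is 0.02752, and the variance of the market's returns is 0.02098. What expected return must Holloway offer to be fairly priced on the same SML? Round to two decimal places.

9.02%

MRP = (13.15% − 4.27%) / (2.08 − 0.43) = 5.3818%
R_f = 4.27% − 0.43 × 5.3818% = 1.9558%
β_Holloway = Cov / Var(R_m) = 0.02752 / 0.02098 = 1.3117
E(R_Holloway) = R_f + β × MRP = 1.9558% + 1.3117 × 5.3818% = 9.02%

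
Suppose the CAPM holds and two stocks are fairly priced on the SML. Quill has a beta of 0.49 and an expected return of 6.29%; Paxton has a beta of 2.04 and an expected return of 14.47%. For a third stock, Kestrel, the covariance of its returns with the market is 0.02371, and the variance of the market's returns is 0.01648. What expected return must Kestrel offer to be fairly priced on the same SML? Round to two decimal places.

11.30%

MRP = (14.47% − 6.29%) / (2.04 − 0.49) = 5.2774%
R_f = 6.29% − 0.49 × 5.2774% = 3.7041%
β_Kestrel = Cov / Var(R_m) = 0.02371 / 0.01648 = 1.4387
E(R_Kestrel) = R_f + β × MRP = 3.7041% + 1.4387 × 5.2774% = 11.30%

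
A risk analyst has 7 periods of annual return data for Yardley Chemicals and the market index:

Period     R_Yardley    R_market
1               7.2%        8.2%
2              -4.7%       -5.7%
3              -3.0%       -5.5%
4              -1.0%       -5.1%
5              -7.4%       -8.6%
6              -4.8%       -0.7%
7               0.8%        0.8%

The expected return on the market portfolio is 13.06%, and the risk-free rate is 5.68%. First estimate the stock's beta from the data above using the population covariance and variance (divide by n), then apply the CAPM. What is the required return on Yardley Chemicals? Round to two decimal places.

Mean R_i = (7.2 − 4.7 − 3.0 − 1.0 − 7.4 − 4.8 + 0.8) / 7 = -1.8429%
Mean R_m = (8.2 − 5.7 − 5.5 − 5.1 − 8.6 − 0.7 + 0.8) / 7 = -2.3714%
Σ(R_i − R̄_i)(R_m − R̄_m) = 144.4786  ⇒  Cov = 144.4786 / 7 = 20.6398
Σ(R_m − R̄_m)² = 191.7143  ⇒  Var(R_m) = 191.7143 / 7 = 27.3878
β = Cov / Var(R_m) = 20.6398 / 27.3878 = 0.7536
MRP = 13.06% − 5.68% = 7.38%
E(R) = R_f + β × MRP = 5.68% + 0.7536 × 7.38% = 11.24%

11.24%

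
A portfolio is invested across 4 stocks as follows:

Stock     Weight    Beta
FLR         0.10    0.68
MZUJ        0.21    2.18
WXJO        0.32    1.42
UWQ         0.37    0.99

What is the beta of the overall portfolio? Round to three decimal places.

1.347

β_P = Σ w_i β_i = 0.10×0.68 + 0.21×2.18 + 0.32×1.42 + 0.37×0.99 = 1.3465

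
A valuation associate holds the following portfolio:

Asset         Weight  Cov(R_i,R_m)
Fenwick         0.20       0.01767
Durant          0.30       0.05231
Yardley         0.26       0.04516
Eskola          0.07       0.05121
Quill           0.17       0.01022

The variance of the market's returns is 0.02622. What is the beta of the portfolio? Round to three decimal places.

β_Fenwick = 0.01767 / 0.02622 = 0.6739
β_Durant = 0.05231 / 0.02622 = 1.9950
β_Yardley = 0.04516 / 0.02622 = 1.7223
β_Eskola = 0.05121 / 0.02622 = 1.9531
β_Quill = 0.01022 / 0.02622 = 0.3898
β_P = Σ w_i β_i = 0.20×0.6739 + 0.30×1.9950 + 0.26×1.7223 + 0.07×1.9531 + 0.17×0.3898 = 1.3841

1.384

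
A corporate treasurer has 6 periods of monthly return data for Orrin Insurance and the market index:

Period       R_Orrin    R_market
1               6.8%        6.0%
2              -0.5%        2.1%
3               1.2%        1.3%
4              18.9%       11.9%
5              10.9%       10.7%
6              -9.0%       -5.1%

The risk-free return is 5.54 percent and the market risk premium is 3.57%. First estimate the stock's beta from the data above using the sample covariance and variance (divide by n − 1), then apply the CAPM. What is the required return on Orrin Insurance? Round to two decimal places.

Mean R_i = (6.8 − 0.5 + 1.2 + 18.9 + 10.9 − 9.0) / 6 = 4.7167%
Mean R_m = (6.0 + 2.1 + 1.3 + 11.9 + 10.7 − 5.1) / 6 = 4.4833%
Σ(R_i − R̄_i)(R_m − R̄_m) = 301.8717  ⇒  Cov = 301.8717 / 5 = 60.3743
Σ(R_m − R̄_m)² = 203.6083  ⇒  Var(R_m) = 203.6083 / 5 = 40.7217
β = Cov / Var(R_m) = 60.3743 / 40.7217 = 1.4826
E(R) = R_f + β × MRP = 5.54% + 1.4826 × 3.57% = 10.83%

10.83%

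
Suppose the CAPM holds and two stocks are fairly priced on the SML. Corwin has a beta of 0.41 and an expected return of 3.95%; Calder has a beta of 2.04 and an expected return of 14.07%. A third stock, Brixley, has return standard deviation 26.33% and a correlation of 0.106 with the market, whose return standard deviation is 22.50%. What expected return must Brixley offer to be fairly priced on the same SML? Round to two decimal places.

2.17%

MRP = (14.07% − 3.95%) / (2.04 − 0.41) = 6.2086%
R_f = 3.95% − 0.41 × 6.2086% = 1.4045%
β_Brixley = ρ·σ_i/σ_m = 0.106 × 26.33 / 22.50 = 0.1240
E(R_Brixley) = R_f + β × MRP = 1.4045% + 0.1240 × 6.2086% = 2.17%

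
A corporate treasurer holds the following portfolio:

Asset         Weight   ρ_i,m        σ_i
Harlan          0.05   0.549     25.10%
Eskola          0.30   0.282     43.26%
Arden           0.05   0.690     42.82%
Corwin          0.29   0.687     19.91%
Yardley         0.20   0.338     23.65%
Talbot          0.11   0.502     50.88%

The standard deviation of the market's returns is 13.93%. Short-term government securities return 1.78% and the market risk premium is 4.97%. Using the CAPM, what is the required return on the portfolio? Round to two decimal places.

6.85%

β_Harlan = 0.549 × 25.10% / 13.93% = 0.9892
β_Eskola = 0.282 × 43.26% / 13.93% = 0.8758
β_Arden = 0.690 × 42.82% / 13.93% = 2.1210
β_Corwin = 0.687 × 19.91% / 13.93% = 0.9819
β_Yardley = 0.338 × 23.65% / 13.93% = 0.5738
β_Talbot = 0.502 × 50.88% / 13.93% = 1.8336
β_P = Σ w_i β_i = 0.05×0.9892 + 0.30×0.8758 + 0.05×2.1210 + 0.29×0.9819 + 0.20×0.5738 + 0.11×1.8336 = 1.0195
E(R_P) = R_f + β_P × MRP = 1.78% + 1.0195 × 4.97% = 6.85%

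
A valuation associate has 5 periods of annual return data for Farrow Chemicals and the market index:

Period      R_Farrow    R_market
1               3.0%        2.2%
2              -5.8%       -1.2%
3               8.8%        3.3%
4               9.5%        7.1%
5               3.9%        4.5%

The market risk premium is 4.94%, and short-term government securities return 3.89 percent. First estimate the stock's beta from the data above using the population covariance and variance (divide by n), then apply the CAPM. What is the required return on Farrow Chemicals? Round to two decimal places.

12.63%

Mean R_i = (3.0 − 5.8 + 8.8 + 9.5 + 3.9) / 5 = 3.8800%
Mean R_m = (2.2 − 1.2 + 3.3 + 7.1 + 4.5) / 5 = 3.1800%
Σ(R_i − R̄_i)(R_m − R̄_m) = 65.9080  ⇒  Cov = 65.9080 / 5 = 13.1816
Σ(R_m − R̄_m)² = 37.2680  ⇒  Var(R_m) = 37.2680 / 5 = 7.4536
β = Cov / Var(R_m) = 13.1816 / 7.4536 = 1.7685
E(R) = R_f + β × MRP = 3.89% + 1.7685 × 4.94% = 12.63%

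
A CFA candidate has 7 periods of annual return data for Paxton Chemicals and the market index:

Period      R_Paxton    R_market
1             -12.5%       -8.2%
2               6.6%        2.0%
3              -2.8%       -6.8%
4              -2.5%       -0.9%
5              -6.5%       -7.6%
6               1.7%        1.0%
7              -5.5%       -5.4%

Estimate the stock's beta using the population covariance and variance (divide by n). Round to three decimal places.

1.252

Mean R_i = (-12.5 + 6.6 − 2.8 − 2.5 − 6.5 + 1.7 − 5.5) / 7 = -3.0714%
Mean R_m = (-8.2 + 2.0 − 6.8 − 0.9 − 7.6 + 1.0 − 5.4) / 7 = -3.7000%
Σ(R_i − R̄_i)(R_m − R̄_m) = 138.2400  ⇒  Cov = 138.2400 / 7 = 19.7486
Σ(R_m − R̄_m)² = 110.3800  ⇒  Var(R_m) = 110.3800 / 7 = 15.7686
β = Cov / Var(R_m) = 19.7486 / 15.7686 = 1.2524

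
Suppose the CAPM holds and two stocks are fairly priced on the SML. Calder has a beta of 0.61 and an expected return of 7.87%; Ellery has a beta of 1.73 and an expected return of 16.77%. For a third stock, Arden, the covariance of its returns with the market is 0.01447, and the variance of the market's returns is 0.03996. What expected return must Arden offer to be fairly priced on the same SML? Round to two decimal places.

5.90%

MRP = (16.77% − 7.87%) / (1.73 − 0.61) = 7.9464%
R_f = 7.87% − 0.61 × 7.9464% = 3.0227%
β_Arden = Cov / Var(R_m) = 0.01447 / 0.03996 = 0.3621
E(R_Arden) = R_f + β × MRP = 3.0227% + 0.3621 × 7.9464% = 5.90%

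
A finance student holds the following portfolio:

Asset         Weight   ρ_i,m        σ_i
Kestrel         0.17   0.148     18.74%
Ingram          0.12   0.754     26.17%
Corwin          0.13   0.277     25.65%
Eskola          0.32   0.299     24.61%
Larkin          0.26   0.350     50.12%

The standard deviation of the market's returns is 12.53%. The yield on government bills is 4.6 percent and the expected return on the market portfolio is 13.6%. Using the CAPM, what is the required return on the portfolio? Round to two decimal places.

12.27%

β_Kestrel = 0.148 × 18.74% / 12.53% = 0.2214
β_Ingram = 0.754 × 26.17% / 12.53% = 1.5748
β_Corwin = 0.277 × 25.65% / 12.53% = 0.5670
β_Eskola = 0.299 × 24.61% / 12.53% = 0.5873
β_Larkin = 0.350 × 50.12% / 12.53% = 1.4000
β_P = Σ w_i β_i = 0.17×0.2214 + 0.12×1.5748 + 0.13×0.5670 + 0.32×0.5873 + 0.26×1.4000 = 0.8523
MRP = 13.6% − 4.6% = 9.00%
E(R_P) = R_f + β_P × MRP = 4.6% + 0.8523 × 9.0% = 12.27%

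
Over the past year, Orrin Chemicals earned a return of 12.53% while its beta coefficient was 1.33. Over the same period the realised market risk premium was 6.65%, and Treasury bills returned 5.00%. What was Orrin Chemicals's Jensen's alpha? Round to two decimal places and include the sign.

-1.31%

CAPM benchmark = R_f + β(R_m − R_f) = 5.00% + 1.33 × 6.65% = 13.8445%
α = actual − benchmark = 12.53% − 13.8445% = -1.31%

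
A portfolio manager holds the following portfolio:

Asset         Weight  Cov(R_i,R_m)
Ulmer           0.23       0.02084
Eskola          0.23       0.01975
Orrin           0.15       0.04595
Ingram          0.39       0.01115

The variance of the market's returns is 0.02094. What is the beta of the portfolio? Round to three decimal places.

β_Ulmer = 0.02084 / 0.02094 = 0.9952
β_Eskola = 0.01975 / 0.02094 = 0.9432
β_Orrin = 0.04595 / 0.02094 = 2.1944
β_Ingram = 0.01115 / 0.02094 = 0.5325
β_P = Σ w_i β_i = 0.23×0.9952 + 0.23×0.9432 + 0.15×2.1944 + 0.39×0.5325 = 0.9827

0.983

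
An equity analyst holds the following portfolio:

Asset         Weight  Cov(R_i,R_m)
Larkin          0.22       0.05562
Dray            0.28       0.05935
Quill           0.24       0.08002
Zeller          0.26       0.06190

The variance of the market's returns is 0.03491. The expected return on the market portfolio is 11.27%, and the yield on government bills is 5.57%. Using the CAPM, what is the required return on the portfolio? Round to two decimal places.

β_Larkin = 0.05562 / 0.03491 = 1.5932
β_Dray = 0.05935 / 0.03491 = 1.7001
β_Quill = 0.08002 / 0.03491 = 2.2922
β_Zeller = 0.06190 / 0.03491 = 1.7731
β_P = Σ w_i β_i = 0.22×1.5932 + 0.28×1.7001 + 0.24×2.2922 + 0.26×1.7731 = 1.8377
MRP = 11.27% − 5.57% = 5.70%
E(R_P) = R_f + β_P × MRP = 5.57% + 1.8377 × 5.70% = 16.04%

16.04%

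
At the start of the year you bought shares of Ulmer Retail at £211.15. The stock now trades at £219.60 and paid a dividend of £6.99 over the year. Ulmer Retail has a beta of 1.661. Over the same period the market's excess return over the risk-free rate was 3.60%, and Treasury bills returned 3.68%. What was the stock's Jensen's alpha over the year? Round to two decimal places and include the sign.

-2.35%

Realised HPR = (P1 + D1 − P0) / P0 = (219.60 + 6.99 − 211.15) / 211.15 = 15.44 / 211.15 = 7.3123%
CAPM required = R_f + β·MRP = 3.68% + 1.661 × 3.60% = 9.65960%
α = realised − required = 7.3123% − 9.65960% = -2.35%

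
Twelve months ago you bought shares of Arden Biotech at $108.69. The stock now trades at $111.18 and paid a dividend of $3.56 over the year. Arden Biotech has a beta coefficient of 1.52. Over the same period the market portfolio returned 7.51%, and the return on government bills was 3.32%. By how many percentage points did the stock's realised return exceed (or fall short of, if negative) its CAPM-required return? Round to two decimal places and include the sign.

-4.12%

Realised HPR = (P1 + D1 − P0) / P0 = (111.18 + 3.56 − 108.69) / 108.69 = 6.05 / 108.69 = 5.5663%
MRP = 7.51% − 3.32% = 4.19%
CAPM required = R_f + β·MRP = 3.32% + 1.52 × 4.19% = 9.6888%
α = realised − required = 5.5663% − 9.6888% = -4.12%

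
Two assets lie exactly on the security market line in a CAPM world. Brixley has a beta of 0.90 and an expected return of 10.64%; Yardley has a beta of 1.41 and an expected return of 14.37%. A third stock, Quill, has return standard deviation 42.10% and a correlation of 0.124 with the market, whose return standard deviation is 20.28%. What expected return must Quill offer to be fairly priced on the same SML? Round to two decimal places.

MRP = (14.37% − 10.64%) / (1.41 − 0.90) = 7.3137%
R_f = 10.64% − 0.90 × 7.3137% = 4.0577%
β_Quill = ρ·σ_i/σ_m = 0.124 × 42.10 / 20.28 = 0.2574
E(R_Quill) = R_f + β × MRP = 4.0577% + 0.2574 × 7.3137% = 5.94%

5.94%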